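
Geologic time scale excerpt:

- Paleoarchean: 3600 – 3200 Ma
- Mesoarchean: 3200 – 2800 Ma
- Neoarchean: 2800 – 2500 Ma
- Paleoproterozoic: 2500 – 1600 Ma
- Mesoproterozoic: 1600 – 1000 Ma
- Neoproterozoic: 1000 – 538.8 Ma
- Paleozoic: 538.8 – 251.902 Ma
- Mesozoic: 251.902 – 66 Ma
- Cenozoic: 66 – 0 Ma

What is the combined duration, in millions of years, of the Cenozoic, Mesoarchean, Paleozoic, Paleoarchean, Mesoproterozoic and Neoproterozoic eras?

Each duration: Cenozoic = 66; Mesoarchean = 400; Paleozoic = 286.898; Paleoarchean = 400; Mesoproterozoic = 600; Neoproterozoic = 461.2.
Sum: 66 + 400 + 286.898 + 400 + 600 + 461.2 = 2214.098 Myr.

2214.098 million years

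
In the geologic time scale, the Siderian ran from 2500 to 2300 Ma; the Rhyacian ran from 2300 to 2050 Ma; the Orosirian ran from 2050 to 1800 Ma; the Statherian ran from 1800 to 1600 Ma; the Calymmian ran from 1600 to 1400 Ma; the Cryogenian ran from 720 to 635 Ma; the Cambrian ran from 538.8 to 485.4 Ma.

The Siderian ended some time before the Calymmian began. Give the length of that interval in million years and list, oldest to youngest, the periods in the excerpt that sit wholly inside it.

700 million years; Rhyacian, Orosirian, Statherian

End of Siderian = 2300 Ma; start of Calymmian = 1600 Ma.
Gap = 2300 − 1600 = 700 Myr.
Periods wholly inside 2300–1600 Ma: Rhyacian (2300–2050), Orosirian (2050–1800), Statherian (1800–1600).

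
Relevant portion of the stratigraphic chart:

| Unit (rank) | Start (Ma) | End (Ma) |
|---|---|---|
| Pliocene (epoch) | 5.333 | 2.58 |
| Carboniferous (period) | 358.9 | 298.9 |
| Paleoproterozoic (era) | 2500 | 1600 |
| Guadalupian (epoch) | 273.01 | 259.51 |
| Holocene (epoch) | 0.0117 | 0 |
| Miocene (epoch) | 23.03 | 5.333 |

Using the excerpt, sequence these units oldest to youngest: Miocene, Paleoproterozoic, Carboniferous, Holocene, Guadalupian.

Read off each span (Ma): Miocene 23.03–5.333; Paleoproterozoic 2500–1600; Carboniferous 358.9–298.9; Holocene 0.0117–0; Guadalupian 273.01–259.51.
Larger Ma is older, so oldest→youngest is Paleoproterozoic, Carboniferous, Guadalupian, Miocene, Holocene.

Paleoproterozoic, then Carboniferous, then Guadalupian, then Miocene, then Holocene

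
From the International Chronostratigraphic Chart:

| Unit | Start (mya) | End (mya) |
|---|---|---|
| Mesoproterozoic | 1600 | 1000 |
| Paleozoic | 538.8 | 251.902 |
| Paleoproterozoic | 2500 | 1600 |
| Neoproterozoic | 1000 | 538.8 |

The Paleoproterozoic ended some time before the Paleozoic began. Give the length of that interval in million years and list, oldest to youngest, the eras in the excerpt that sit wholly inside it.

1061.2 million years; Mesoproterozoic, Neoproterozoic

End of Paleoproterozoic = 1600 Ma; start of Paleozoic = 538.8 Ma.
Gap = 1600 − 538.8 = 1061.2 Myr.
Eras wholly inside 1600–538.8 Ma: Mesoproterozoic (1600–1000), Neoproterozoic (1000–538.8).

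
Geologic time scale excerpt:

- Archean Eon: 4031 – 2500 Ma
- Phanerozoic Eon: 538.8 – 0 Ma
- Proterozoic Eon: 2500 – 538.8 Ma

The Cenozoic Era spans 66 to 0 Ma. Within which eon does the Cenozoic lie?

Phanerozoic

The Cenozoic (66–0 Ma) lies entirely within 538.8–0 Ma, the Phanerozoic Eon.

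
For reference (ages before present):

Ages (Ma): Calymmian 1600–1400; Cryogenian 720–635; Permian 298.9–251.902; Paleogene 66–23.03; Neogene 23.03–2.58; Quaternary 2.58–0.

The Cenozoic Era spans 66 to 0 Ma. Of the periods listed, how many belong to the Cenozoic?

Periods inside 66–0 Ma: Paleogene, Neogene, Quaternary — 3 in total.

3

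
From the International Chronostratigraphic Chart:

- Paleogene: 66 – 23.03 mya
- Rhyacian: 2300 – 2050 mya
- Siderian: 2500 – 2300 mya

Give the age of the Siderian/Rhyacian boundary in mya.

2300 mya

The Siderian ends and the Rhyacian begins at 2300 mya.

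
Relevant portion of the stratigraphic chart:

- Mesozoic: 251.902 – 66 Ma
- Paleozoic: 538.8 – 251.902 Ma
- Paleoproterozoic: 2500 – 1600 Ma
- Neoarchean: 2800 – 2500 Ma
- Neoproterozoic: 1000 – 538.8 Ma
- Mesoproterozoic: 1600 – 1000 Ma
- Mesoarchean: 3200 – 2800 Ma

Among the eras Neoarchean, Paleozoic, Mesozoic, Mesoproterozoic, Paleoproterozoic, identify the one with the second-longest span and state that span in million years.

Durations: Neoarchean 300; Paleozoic 286.898; Mesozoic 185.902; Mesoproterozoic 600; Paleoproterozoic 900 Myr.
Sorted longest-first: Paleoproterozoic (900), Mesoproterozoic (600), Neoarchean (300), Paleozoic (286.898), Mesozoic (185.902).
The second longest is Mesoproterozoic at 600 Myr.

Mesoproterozoic, 600 million years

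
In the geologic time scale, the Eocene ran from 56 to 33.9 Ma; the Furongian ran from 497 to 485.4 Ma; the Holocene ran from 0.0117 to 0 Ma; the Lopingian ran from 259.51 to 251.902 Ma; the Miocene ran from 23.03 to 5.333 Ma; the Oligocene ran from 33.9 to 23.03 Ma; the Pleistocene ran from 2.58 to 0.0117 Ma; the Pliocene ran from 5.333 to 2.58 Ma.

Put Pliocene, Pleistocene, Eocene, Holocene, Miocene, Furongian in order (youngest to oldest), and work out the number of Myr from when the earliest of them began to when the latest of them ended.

Holocene → Pleistocene → Pliocene → Miocene → Eocene → Furongian; total span 497 Myr

Start ages (Ma): Furongian 497, Eocene 56, Miocene 23.03, Pliocene 5.333, Pleistocene 2.58, Holocene 0.0117.
Ordered youngest to oldest: Holocene, Pleistocene, Pliocene, Miocene, Eocene, Furongian.
Span = 497 − 0 = 497 Myr.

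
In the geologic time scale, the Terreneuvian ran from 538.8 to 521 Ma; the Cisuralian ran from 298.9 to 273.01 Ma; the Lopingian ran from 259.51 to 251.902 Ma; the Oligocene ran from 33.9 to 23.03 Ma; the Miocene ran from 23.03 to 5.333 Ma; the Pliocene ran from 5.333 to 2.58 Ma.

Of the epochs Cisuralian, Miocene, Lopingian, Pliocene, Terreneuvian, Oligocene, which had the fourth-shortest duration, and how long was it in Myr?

Miocene, 17.697 million years

Start − end for each: Cisuralian 298.9 − 273.01 = 25.89; Miocene 23.03 − 5.333 = 17.697; Lopingian 259.51 − 251.902 = 7.608; Pliocene 5.333 − 2.58 = 2.753; Terreneuvian 538.8 − 521 = 17.8; Oligocene 33.9 − 23.03 = 10.87.
Ranking these from shortest: Pliocene < Lopingian < Oligocene < Miocene < Terreneuvian < Cisuralian.
Position 4 in that ranking is Miocene, which lasted 17.697 Myr.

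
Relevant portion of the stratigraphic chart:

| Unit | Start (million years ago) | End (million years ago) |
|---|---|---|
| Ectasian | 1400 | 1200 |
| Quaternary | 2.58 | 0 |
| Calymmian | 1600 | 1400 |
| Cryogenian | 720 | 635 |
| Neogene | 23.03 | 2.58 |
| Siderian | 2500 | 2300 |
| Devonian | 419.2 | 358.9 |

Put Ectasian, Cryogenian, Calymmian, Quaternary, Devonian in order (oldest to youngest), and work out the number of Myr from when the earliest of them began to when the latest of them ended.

Calymmian, Ectasian, Cryogenian, Devonian, Quaternary; total span 1600 Myr

Start ages (Ma): Calymmian 1600, Ectasian 1400, Cryogenian 720, Devonian 419.2, Quaternary 2.58.
Ordered oldest to youngest: Calymmian, Ectasian, Cryogenian, Devonian, Quaternary.
Span = 1600 − 0 = 1600 Myr.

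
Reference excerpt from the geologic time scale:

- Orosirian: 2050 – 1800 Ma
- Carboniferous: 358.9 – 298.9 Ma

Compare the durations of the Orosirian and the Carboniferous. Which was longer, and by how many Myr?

Orosirian: 2050 − 1800 = 250 Myr.
Carboniferous: 358.9 − 298.9 = 60 Myr.
Difference: 250 − 60 = 190 Myr, so the Orosirian was longer.

Orosirian, by 190 million years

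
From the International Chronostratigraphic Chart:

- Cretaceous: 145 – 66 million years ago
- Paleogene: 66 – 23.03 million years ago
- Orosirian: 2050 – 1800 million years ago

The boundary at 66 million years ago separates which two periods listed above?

Cretaceous and Paleogene

The Cretaceous ends at 66 million years ago and the Paleogene begins at 66 million years ago, so they share that boundary.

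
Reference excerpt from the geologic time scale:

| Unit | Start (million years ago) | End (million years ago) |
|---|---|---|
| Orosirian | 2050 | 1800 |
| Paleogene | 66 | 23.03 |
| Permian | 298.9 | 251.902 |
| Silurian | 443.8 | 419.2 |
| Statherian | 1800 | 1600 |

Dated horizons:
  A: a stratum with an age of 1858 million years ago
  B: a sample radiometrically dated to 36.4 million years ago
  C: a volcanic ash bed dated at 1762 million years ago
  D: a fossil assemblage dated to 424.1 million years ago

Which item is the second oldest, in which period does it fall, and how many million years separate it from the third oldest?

C, in the Statherian; 1337.9 million years to D

Sorted oldest-first by Ma: A (1858), C (1762), D (424.1), B (36.4).
The second oldest is C at 1762 Ma, which lies in 1800–1600 Ma: the Statherian.
The third oldest is D at 424.1 Ma; separation = |1762 − 424.1| = 1337.9 Myr.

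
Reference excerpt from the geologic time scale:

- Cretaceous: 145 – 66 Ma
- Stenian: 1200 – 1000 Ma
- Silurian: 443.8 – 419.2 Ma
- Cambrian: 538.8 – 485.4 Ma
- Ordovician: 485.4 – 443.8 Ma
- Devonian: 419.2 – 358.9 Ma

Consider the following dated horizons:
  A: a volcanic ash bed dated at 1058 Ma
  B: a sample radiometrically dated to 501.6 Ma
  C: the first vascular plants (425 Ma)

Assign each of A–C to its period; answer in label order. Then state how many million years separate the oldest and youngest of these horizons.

A: 1058 Ma lies in 1200–1000 Ma, so Stenian.
B: 501.6 Ma lies in 538.8–485.4 Ma, so Cambrian.
C: 425 Ma lies in 443.8–419.2 Ma, so Silurian.
Oldest = 1058 Ma, youngest = 425 Ma → span 633 Myr.

A — Stenian; B — Cambrian; C — Silurian; span 633 million years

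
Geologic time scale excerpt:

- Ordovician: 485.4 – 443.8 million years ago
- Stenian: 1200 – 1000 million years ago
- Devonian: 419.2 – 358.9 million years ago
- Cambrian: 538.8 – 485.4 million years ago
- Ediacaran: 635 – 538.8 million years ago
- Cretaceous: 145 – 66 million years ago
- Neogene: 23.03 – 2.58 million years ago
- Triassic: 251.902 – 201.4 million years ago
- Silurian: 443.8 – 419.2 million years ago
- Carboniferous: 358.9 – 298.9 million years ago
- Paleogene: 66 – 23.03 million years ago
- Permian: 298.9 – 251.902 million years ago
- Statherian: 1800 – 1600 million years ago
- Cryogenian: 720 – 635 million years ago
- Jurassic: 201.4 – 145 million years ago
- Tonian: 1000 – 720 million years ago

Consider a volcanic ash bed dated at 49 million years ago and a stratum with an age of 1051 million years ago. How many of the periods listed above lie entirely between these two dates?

12

1051 Ma sits inside the Stenian (1200–1000) and 49 Ma inside the Paleogene (66–23.03); neither of those is wholly between the two dates.
The listed periods lying completely between them are Tonian, Cryogenian, Ediacaran, Cambrian, Ordovician, Silurian, Devonian, Carboniferous, Permian, Triassic, Jurassic, Cretaceous — 12 in all.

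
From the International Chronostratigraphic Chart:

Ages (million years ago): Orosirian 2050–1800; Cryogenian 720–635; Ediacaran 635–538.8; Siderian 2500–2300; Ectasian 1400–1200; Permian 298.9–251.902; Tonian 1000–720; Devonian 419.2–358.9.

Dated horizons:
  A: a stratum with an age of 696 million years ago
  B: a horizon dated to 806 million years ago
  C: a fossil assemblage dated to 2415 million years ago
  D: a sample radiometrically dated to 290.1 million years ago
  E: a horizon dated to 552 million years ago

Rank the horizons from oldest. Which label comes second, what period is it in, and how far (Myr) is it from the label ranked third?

B, in the Tonian; 110 million years to A

Sorted oldest-first by Ma: C (2415), B (806), A (696), E (552), D (290.1).
The second oldest is B at 806 Ma, which lies in 1000–720 Ma: the Tonian.
The third oldest is A at 696 Ma; separation = |806 − 696| = 110 Myr.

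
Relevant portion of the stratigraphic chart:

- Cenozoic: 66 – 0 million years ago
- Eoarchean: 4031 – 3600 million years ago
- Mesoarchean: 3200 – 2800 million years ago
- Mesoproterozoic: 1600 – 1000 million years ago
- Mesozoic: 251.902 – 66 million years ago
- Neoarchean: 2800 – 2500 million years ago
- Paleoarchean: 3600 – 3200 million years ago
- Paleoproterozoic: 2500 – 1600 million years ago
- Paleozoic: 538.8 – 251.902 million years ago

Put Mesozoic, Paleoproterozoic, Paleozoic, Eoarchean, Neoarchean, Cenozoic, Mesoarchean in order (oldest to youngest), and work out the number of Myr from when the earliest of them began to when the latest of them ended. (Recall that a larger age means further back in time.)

From the excerpt: Mesozoic 251.902–66; Paleoproterozoic 2500–1600; Paleozoic 538.8–251.902; Eoarchean 4031–3600; Neoarchean 2800–2500; Cenozoic 66–0; Mesoarchean 3200–2800 (Ma).
Larger Ma is earlier, so the oldest is Eoarchean and the youngest is Cenozoic; oldest to youngest: Eoarchean, Mesoarchean, Neoarchean, Paleoproterozoic, Paleozoic, Mesozoic, Cenozoic.
Oldest start 4031 minus youngest end 0 gives 4031 Myr overall.

Eoarchean → Mesoarchean → Neoarchean → Paleoproterozoic → Paleozoic → Mesozoic → Cenozoic; total span 4031 Myr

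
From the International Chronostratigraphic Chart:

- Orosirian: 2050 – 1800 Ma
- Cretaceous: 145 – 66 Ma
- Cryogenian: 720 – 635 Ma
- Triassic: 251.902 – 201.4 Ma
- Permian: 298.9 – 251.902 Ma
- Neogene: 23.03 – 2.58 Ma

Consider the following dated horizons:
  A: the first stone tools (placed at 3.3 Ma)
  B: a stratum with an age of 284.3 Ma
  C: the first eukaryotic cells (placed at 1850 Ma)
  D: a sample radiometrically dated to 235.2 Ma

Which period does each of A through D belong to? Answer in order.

A — Neogene; B — Permian; C — Orosirian; D — Triassic

Match each age against the start–end ranges in the excerpt: A = 3.3 Ma → Neogene (23.03–2.58); B = 284.3 Ma → Permian (298.9–251.902); C = 1850 Ma → Orosirian (2050–1800); D = 235.2 Ma → Triassic (251.902–201.4).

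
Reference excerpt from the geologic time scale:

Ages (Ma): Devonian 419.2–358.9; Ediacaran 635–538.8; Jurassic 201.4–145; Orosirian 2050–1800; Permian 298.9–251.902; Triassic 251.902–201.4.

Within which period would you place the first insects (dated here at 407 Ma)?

407 Ma lies between 419.2 and 358.9 Ma, so it falls in the Devonian.

Devonian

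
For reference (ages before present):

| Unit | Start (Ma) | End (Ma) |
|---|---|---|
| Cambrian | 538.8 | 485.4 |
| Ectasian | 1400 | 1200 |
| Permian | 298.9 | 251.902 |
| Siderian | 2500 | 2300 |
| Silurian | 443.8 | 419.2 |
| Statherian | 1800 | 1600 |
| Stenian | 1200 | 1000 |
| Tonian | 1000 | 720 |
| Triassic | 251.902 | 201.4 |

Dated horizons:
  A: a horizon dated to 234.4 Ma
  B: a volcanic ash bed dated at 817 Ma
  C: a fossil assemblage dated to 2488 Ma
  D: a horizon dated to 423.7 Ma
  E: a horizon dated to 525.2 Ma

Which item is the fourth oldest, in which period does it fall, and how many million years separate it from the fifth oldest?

D, in the Silurian; 189.3 million years to A

Larger Ma means older, so oldest first: C 2488 > B 817 > E 525.2 > D 423.7 > A 234.4.
Counting 4 along gives D (423.7 Ma); the excerpt puts that inside the Silurian, 443.8–419.2 Ma.
Next in line is A (234.4 Ma), and 423.7 − 234.4 = 189.3 Myr.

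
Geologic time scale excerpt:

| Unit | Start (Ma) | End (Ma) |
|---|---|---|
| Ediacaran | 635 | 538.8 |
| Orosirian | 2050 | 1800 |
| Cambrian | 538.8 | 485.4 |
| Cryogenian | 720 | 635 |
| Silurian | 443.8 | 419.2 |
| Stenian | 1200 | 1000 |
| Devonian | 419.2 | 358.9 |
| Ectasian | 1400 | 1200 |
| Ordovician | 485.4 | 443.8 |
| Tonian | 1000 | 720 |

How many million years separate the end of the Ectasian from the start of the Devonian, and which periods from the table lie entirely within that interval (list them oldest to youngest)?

The Ectasian closes at 1200 Ma and the Devonian opens at 419.2 Ma, so the interval is 1200 − 419.2 = 780.8 Myr.
A period fits inside if it starts at or after 1200 Ma and ends at or before 419.2 Ma; oldest first that gives Stenian, Tonian, Cryogenian, Ediacaran, Cambrian, Ordovician, Silurian.

780.8 million years; Stenian, Tonian, Cryogenian, Ediacaran, Cambrian, Ordovician, Silurian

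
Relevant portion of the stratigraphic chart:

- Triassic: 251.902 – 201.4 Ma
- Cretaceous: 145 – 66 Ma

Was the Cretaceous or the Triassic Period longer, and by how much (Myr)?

Cretaceous: 145 − 66 = 79 Myr.
Triassic: 251.902 − 201.4 = 50.502 Myr.
Difference: 79 − 50.502 = 28.498 Myr, so the Cretaceous was longer.

Cretaceous, by 28.498 million years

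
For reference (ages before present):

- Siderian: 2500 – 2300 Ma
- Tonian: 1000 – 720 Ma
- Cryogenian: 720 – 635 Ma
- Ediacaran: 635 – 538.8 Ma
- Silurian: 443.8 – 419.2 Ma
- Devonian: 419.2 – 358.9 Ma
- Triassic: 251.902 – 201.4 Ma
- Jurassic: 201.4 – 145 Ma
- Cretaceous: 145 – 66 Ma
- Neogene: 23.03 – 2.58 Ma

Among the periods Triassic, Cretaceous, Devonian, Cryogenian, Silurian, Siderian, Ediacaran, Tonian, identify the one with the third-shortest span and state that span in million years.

Devonian, 60.3 million years

Durations: Triassic 50.502; Cretaceous 79; Devonian 60.3; Cryogenian 85; Silurian 24.6; Siderian 200; Ediacaran 96.2; Tonian 280 Myr.
Sorted shortest-first: Silurian (24.6), Triassic (50.502), Devonian (60.3), Cretaceous (79), Cryogenian (85), Ediacaran (96.2), Siderian (200), Tonian (280).
The third shortest is Devonian at 60.3 Myr.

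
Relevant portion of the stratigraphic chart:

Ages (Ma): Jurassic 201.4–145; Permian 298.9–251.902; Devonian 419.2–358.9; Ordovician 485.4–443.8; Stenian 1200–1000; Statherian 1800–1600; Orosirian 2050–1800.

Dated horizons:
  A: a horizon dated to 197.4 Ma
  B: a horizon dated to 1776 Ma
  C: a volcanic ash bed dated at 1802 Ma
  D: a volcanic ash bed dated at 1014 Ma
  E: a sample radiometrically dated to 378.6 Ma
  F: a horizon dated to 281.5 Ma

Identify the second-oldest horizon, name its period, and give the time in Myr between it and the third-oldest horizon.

Larger Ma means older, so oldest first: C 1802 > B 1776 > D 1014 > E 378.6 > F 281.5 > A 197.4.
Counting 2 along gives B (1776 Ma); the excerpt puts that inside the Statherian, 1800–1600 Ma.
Next in line is D (1014 Ma), and 1776 − 1014 = 762 Myr.

B, in the Statherian; 762 million years to D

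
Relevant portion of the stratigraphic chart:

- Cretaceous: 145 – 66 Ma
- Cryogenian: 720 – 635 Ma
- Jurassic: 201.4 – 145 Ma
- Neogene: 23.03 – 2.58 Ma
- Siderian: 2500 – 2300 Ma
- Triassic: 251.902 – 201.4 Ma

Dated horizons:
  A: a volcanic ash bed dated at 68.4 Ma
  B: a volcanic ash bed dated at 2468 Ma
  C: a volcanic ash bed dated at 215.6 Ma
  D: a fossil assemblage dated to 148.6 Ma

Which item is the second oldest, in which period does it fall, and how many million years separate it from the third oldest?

C, in the Triassic; 67 million years to D

Sorted oldest-first by Ma: B (2468), C (215.6), D (148.6), A (68.4).
The second oldest is C at 215.6 Ma, which lies in 251.902–201.4 Ma: the Triassic.
The third oldest is D at 148.6 Ma; separation = |215.6 − 148.6| = 67 Myr.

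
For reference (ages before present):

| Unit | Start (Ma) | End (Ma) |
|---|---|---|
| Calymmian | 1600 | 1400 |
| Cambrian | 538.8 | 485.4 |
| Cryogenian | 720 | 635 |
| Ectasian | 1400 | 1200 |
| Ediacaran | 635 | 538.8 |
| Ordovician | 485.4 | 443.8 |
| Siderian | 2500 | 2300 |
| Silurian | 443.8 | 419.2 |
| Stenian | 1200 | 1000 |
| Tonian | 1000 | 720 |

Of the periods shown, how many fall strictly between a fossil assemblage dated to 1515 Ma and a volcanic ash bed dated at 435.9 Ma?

1515 Ma sits inside the Calymmian (1600–1400) and 435.9 Ma inside the Silurian (443.8–419.2); neither of those is wholly between the two dates.
The listed periods lying completely between them are Ectasian, Stenian, Tonian, Cryogenian, Ediacaran, Cambrian, Ordovician — 7 in all.

7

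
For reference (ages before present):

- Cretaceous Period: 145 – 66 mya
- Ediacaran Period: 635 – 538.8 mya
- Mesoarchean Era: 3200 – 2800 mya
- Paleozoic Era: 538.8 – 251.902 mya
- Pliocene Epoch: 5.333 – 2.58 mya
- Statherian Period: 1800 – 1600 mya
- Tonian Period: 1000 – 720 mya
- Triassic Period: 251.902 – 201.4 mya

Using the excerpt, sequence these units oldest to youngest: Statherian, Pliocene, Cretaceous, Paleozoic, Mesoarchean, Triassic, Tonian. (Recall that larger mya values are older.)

Mesoarchean, Statherian, Tonian, Paleozoic, Triassic, Cretaceous, Pliocene

Sorting by start age (descending Ma, since larger Ma = older): Mesoarchean began 3200, Statherian began 1800, Tonian began 1000, Paleozoic began 538.8, Triassic began 251.902, Cretaceous began 145, Pliocene began 5.333.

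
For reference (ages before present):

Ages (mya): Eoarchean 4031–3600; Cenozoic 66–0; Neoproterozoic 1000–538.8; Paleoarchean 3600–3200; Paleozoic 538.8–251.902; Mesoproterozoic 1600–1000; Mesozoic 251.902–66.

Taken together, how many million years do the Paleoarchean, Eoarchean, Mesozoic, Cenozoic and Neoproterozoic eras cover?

Each duration: Paleoarchean = 400; Eoarchean = 431; Mesozoic = 185.902; Cenozoic = 66; Neoproterozoic = 461.2.
Sum: 400 + 431 + 185.902 + 66 + 461.2 = 1544.102 Myr.

1544.102 million years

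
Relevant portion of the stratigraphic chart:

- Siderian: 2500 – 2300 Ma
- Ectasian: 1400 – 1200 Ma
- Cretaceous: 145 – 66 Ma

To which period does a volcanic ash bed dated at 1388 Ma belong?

1388 Ma lies between 1400 and 1200 Ma, so it falls in the Ectasian.

Ectasian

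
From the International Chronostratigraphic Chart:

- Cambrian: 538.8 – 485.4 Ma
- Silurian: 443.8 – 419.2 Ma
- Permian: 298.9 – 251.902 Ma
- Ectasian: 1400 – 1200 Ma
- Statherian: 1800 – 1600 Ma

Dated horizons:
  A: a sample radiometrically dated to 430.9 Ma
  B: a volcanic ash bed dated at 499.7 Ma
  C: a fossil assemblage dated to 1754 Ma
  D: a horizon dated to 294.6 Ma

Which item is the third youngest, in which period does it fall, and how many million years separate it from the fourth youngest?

Sorted youngest-first by Ma: D (294.6), A (430.9), B (499.7), C (1754).
The third youngest is B at 499.7 Ma, which lies in 538.8–485.4 Ma: the Cambrian.
The fourth youngest is C at 1754 Ma; separation = |499.7 − 1754| = 1254.3 Myr.

B, in the Cambrian; 1254.3 million years to C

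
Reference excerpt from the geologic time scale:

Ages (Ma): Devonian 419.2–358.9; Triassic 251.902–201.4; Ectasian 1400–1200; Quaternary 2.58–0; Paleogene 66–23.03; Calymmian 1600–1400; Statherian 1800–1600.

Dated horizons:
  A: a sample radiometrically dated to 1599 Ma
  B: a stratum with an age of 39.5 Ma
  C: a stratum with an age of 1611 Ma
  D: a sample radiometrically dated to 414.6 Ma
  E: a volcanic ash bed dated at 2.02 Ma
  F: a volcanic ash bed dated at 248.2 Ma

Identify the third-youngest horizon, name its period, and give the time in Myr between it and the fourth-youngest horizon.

Sorted youngest-first by Ma: E (2.02), B (39.5), F (248.2), D (414.6), A (1599), C (1611).
The third youngest is F at 248.2 Ma, which lies in 251.902–201.4 Ma: the Triassic.
The fourth youngest is D at 414.6 Ma; separation = |248.2 − 414.6| = 166.4 Myr.

F, in the Triassic; 166.4 million years to D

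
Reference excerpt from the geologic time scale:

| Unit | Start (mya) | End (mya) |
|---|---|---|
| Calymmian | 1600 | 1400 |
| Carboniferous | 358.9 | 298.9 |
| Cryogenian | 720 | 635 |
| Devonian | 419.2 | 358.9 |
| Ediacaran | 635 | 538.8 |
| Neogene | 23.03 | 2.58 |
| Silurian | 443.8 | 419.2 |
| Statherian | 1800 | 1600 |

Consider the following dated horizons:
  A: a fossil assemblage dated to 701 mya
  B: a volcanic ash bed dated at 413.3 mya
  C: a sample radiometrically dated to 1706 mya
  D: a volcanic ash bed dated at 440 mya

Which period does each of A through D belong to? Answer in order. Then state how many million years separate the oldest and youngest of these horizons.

A — Cryogenian; B — Devonian; C — Statherian; D — Silurian; span 1292.7 million years

A: 701 Ma lies in 720–635 Ma, so Cryogenian.
B: 413.3 Ma lies in 419.2–358.9 Ma, so Devonian.
C: 1706 Ma lies in 1800–1600 Ma, so Statherian.
D: 440 Ma lies in 443.8–419.2 Ma, so Silurian.
Oldest = 1706 Ma, youngest = 413.3 Ma → span 1292.7 Myr.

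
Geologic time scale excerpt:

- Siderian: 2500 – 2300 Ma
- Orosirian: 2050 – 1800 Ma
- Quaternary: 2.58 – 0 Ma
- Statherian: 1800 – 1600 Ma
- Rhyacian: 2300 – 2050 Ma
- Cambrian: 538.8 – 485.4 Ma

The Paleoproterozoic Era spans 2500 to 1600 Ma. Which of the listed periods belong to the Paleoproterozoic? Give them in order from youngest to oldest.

Statherian, Orosirian, Rhyacian, Siderian

Periods with both bounds inside 2500–1600 Ma: Statherian (1800–1600), Orosirian (2050–1800), Rhyacian (2300–2050), Siderian (2500–2300).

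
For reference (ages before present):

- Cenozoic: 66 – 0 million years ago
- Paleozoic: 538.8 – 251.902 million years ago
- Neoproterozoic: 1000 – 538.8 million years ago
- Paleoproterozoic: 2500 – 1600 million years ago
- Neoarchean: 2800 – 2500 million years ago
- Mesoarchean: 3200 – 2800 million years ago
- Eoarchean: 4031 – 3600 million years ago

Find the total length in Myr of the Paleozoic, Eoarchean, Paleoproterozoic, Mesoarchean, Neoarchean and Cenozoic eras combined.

Duration is start − end for each: (538.8 − 251.902) + (4031 − 3600) + (2500 − 1600) + (3200 − 2800) + (2800 − 2500) + (66 − 0).
That is 286.898 + 431 + 900 + 400 + 300 + 66, which totals 2383.898 million years.

2383.898 million years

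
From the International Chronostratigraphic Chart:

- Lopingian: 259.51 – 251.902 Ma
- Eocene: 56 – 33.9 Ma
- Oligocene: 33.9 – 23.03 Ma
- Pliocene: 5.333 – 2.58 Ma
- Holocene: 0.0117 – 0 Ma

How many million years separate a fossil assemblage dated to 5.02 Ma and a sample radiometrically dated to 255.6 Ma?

250.58 million years

255.6 − 5.02 = 250.58 million years.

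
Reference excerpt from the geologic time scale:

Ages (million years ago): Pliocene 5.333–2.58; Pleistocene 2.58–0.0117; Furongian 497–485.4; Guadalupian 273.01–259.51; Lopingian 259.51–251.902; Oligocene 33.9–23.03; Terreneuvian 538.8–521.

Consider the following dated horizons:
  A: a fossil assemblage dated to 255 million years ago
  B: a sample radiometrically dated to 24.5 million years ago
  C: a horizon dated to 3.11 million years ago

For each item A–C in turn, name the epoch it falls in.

Match each age against the start–end ranges in the excerpt: A = 255 Ma → Lopingian (259.51–251.902); B = 24.5 Ma → Oligocene (33.9–23.03); C = 3.11 Ma → Pliocene (5.333–2.58).

A — Lopingian; B — Oligocene; C — Pliocene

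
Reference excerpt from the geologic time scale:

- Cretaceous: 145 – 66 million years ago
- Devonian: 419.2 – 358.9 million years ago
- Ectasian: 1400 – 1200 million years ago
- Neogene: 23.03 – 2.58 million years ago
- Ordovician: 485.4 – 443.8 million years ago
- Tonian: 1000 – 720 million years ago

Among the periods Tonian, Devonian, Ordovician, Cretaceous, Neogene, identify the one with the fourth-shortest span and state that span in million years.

Durations: Tonian 280; Devonian 60.3; Ordovician 41.6; Cretaceous 79; Neogene 20.45 Myr.
Sorted shortest-first: Neogene (20.45), Ordovician (41.6), Devonian (60.3), Cretaceous (79), Tonian (280).
The fourth shortest is Cretaceous at 79 Myr.

Cretaceous, 79 million years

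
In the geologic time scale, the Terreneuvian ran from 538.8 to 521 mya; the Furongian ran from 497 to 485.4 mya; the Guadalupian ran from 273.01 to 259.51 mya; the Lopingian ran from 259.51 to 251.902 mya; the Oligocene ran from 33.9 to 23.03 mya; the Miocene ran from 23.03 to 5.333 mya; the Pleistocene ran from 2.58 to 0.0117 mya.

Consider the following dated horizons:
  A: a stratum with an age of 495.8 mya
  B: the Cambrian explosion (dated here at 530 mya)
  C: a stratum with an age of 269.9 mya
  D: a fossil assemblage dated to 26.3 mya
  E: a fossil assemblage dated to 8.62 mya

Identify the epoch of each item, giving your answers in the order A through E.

Match each age against the start–end ranges in the excerpt: A = 495.8 Ma → Furongian (497–485.4); B = 530 Ma → Terreneuvian (538.8–521); C = 269.9 Ma → Guadalupian (273.01–259.51); D = 26.3 Ma → Oligocene (33.9–23.03); E = 8.62 Ma → Miocene (23.03–5.333).

A — Furongian; B — Terreneuvian; C — Guadalupian; D — Oligocene; E — Miocene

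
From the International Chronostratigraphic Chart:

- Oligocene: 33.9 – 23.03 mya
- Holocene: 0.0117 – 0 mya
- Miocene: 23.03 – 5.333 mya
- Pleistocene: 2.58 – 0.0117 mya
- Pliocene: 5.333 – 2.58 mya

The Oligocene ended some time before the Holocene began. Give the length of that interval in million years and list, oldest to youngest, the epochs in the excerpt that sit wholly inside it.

23.0183 million years; Miocene, Pliocene, Pleistocene

The Oligocene closes at 23.03 Ma and the Holocene opens at 0.0117 Ma, so the interval is 23.03 − 0.0117 = 23.0183 Myr.
An epoch fits inside if it starts at or after 23.03 Ma and ends at or before 0.0117 Ma; oldest first that gives Miocene, Pliocene, Pleistocene.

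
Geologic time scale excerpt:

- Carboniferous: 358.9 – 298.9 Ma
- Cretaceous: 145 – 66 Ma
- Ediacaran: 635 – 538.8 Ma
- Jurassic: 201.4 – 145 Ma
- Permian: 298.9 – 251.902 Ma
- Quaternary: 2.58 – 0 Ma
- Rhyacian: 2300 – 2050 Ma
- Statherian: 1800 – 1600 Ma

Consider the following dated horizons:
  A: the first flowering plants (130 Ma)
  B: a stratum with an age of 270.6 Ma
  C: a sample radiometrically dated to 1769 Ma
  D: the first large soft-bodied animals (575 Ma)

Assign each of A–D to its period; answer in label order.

A — Cretaceous; B — Permian; C — Statherian; D — Ediacaran

Match each age against the start–end ranges in the excerpt: A = 130 Ma → Cretaceous (145–66); B = 270.6 Ma → Permian (298.9–251.902); C = 1769 Ma → Statherian (1800–1600); D = 575 Ma → Ediacaran (635–538.8).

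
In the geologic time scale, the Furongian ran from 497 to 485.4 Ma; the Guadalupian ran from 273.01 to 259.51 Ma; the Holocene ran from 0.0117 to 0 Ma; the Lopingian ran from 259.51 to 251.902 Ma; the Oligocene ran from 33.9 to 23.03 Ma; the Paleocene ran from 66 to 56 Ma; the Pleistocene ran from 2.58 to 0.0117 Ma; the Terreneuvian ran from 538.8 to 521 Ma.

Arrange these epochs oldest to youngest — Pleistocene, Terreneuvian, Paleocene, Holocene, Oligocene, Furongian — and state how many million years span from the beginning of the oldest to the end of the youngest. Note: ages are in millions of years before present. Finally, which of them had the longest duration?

From the excerpt: Pleistocene 2.58–0.0117; Terreneuvian 538.8–521; Paleocene 66–56; Holocene 0.0117–0; Oligocene 33.9–23.03; Furongian 497–485.4 (Ma).
Larger Ma is earlier, so the oldest is Terreneuvian and the youngest is Holocene; oldest to youngest: Terreneuvian, Furongian, Paleocene, Oligocene, Pleistocene, Holocene.
Oldest start 538.8 minus youngest end 0 gives 538.8 Myr overall.
Individual lengths (start − end): Holocene 0.0117; Oligocene 10.87; Pleistocene 2.5683; Furongian 11.6; Terreneuvian 17.8; Paleocene 10. The largest is Terreneuvian at 17.8 Myr.

Terreneuvian → Furongian → Paleocene → Oligocene → Pleistocene → Holocene; total span 538.8 Myr; longest is Terreneuvian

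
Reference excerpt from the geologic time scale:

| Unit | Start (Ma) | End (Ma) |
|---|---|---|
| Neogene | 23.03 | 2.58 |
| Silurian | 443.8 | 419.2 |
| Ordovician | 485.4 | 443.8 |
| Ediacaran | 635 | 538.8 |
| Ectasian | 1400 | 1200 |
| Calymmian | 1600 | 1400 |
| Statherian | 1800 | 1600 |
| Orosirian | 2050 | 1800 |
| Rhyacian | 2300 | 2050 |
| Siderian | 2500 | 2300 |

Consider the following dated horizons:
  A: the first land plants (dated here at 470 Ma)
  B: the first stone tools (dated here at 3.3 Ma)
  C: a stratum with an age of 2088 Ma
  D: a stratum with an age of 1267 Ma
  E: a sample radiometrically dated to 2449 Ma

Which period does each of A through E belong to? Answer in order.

Match each age against the start–end ranges in the excerpt: A = 470 Ma → Ordovician (485.4–443.8); B = 3.3 Ma → Neogene (23.03–2.58); C = 2088 Ma → Rhyacian (2300–2050); D = 1267 Ma → Ectasian (1400–1200); E = 2449 Ma → Siderian (2500–2300).

A — Ordovician; B — Neogene; C — Rhyacian; D — Ectasian; E — Siderian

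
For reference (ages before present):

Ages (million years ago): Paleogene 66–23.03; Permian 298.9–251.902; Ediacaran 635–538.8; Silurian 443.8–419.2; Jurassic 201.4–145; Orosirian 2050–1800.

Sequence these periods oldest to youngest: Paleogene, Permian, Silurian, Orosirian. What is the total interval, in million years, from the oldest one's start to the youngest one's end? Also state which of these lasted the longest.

Start ages (Ma): Orosirian 2050, Silurian 443.8, Permian 298.9, Paleogene 66.
Ordered oldest to youngest: Orosirian, Silurian, Permian, Paleogene.
Span = 2050 − 23.03 = 2026.97 Myr.
Durations: Paleogene 42.97, Orosirian 250, Silurian 24.6, Permian 46.998 → longest is Orosirian (250 Myr).

Orosirian, Silurian, Permian, Paleogene; total span 2026.97 Myr; longest is Orosirian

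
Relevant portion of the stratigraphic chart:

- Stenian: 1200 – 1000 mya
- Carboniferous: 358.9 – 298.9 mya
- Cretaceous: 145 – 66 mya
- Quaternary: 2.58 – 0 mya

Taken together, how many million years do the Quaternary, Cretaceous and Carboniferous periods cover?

Each duration: Quaternary = 2.58; Cretaceous = 79; Carboniferous = 60.
Sum: 2.58 + 79 + 60 = 141.58 Myr.

141.58 million years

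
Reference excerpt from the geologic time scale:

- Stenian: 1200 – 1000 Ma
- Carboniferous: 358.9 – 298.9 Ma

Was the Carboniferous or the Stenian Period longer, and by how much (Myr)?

Carboniferous: 358.9 − 298.9 = 60 Myr.
Stenian: 1200 − 1000 = 200 Myr.
Difference: 200 − 60 = 140 Myr, so the Stenian was longer.

Stenian, by 140 million years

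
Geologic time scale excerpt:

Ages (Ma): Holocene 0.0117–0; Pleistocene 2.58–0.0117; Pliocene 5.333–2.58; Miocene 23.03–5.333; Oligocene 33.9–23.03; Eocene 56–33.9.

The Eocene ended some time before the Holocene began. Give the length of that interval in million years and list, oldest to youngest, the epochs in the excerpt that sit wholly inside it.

The Eocene closes at 33.9 Ma and the Holocene opens at 0.0117 Ma, so the interval is 33.9 − 0.0117 = 33.8883 Myr.
An epoch fits inside if it starts at or after 33.9 Ma and ends at or before 0.0117 Ma; oldest first that gives Oligocene, Miocene, Pliocene, Pleistocene.

33.8883 million years; Oligocene, Miocene, Pliocene, Pleistocene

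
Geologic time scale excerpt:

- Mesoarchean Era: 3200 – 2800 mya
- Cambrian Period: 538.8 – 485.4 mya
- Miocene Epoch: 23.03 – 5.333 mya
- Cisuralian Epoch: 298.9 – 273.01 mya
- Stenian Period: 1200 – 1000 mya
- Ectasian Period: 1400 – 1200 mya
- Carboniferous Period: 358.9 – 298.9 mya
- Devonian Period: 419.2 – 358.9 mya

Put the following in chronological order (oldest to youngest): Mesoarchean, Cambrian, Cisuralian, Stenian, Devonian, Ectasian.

Mesoarchean, Ectasian, Stenian, Cambrian, Devonian, Cisuralian

The oldest of these is Mesoarchean (starts 3200 Ma) and the youngest is Cisuralian (ends 273.01 Ma).
In between, by decreasing start age: Ectasian (1400), Stenian (1200), Cambrian (538.8), Devonian (419.2).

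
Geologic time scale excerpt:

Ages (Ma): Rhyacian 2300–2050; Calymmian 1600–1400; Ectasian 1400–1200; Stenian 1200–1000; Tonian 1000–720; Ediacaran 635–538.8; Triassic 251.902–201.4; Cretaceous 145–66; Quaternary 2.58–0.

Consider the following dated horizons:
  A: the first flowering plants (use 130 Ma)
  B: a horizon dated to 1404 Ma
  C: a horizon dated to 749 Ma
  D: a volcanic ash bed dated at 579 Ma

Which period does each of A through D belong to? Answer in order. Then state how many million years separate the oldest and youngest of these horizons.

A: 130 Ma lies in 145–66 Ma, so Cretaceous.
B: 1404 Ma lies in 1600–1400 Ma, so Calymmian.
C: 749 Ma lies in 1000–720 Ma, so Tonian.
D: 579 Ma lies in 635–538.8 Ma, so Ediacaran.
Oldest = 1404 Ma, youngest = 130 Ma → span 1274 Myr.

A — Cretaceous; B — Calymmian; C — Tonian; D — Ediacaran; span 1274 million years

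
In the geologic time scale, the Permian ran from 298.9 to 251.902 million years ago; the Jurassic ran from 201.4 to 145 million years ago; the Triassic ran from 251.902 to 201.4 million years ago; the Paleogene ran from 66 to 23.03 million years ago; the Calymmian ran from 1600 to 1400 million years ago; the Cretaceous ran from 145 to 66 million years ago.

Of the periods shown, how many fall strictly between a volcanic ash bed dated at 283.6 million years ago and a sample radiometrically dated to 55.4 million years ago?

3

The older date is 283.6 Ma and the younger is 55.4 Ma.
Periods with start < 283.6 and end > 55.4 Ma: Triassic (251.902–201.4), Jurassic (201.4–145), Cretaceous (145–66).
That is 3 complete periods.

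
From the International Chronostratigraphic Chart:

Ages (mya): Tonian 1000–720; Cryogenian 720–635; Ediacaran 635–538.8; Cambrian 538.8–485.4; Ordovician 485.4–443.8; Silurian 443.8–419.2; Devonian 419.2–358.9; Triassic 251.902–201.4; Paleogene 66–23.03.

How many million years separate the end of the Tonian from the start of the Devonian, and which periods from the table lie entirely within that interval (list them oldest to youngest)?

300.8 million years; Cryogenian, Ediacaran, Cambrian, Ordovician, Silurian

End of Tonian = 720 Ma; start of Devonian = 419.2 Ma.
Gap = 720 − 419.2 = 300.8 Myr.
Periods wholly inside 720–419.2 Ma: Cryogenian (720–635), Ediacaran (635–538.8), Cambrian (538.8–485.4), Ordovician (485.4–443.8), Silurian (443.8–419.2).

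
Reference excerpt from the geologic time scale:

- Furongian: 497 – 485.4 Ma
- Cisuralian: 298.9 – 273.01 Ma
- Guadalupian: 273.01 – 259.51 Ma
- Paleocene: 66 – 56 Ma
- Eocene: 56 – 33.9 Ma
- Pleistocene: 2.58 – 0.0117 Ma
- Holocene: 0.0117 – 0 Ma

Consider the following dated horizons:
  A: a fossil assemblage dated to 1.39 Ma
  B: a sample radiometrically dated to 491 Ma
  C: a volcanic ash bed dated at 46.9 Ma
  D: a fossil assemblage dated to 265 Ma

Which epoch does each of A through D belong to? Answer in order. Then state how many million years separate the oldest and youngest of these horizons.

A — Pleistocene; B — Furongian; C — Eocene; D — Guadalupian; span 489.61 million years

Match each age against the start–end ranges in the excerpt: A = 1.39 Ma → Pleistocene (2.58–0.0117); B = 491 Ma → Furongian (497–485.4); C = 46.9 Ma → Eocene (56–33.9); D = 265 Ma → Guadalupian (273.01–259.51).
The largest age is 491 Ma and the smallest is 1.39 Ma; their difference is 489.61 Myr.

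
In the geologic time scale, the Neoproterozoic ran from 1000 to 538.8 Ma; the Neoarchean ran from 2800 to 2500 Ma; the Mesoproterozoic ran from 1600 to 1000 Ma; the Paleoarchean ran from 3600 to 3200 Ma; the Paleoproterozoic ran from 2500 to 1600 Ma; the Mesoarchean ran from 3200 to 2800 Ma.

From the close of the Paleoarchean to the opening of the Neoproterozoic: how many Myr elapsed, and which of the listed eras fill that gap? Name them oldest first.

2200 million years; Mesoarchean, Neoarchean, Paleoproterozoic, Mesoproterozoic

End of Paleoarchean = 3200 Ma; start of Neoproterozoic = 1000 Ma.
Gap = 3200 − 1000 = 2200 Myr.
Eras wholly inside 3200–1000 Ma: Mesoarchean (3200–2800), Neoarchean (2800–2500), Paleoproterozoic (2500–1600), Mesoproterozoic (1600–1000).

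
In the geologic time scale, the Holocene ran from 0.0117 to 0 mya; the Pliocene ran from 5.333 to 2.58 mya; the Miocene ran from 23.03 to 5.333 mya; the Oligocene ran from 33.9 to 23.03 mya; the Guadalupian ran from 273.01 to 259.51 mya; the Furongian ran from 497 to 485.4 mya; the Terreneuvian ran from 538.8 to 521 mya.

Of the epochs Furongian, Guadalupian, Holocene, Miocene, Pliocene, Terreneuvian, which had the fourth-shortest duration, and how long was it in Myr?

Guadalupian, 13.5 million years

Start − end for each: Furongian 497 − 485.4 = 11.6; Guadalupian 273.01 − 259.51 = 13.5; Holocene 0.0117 − 0 = 0.0117; Miocene 23.03 − 5.333 = 17.697; Pliocene 5.333 − 2.58 = 2.753; Terreneuvian 538.8 − 521 = 17.8.
Ranking these from shortest: Holocene < Pliocene < Furongian < Guadalupian < Miocene < Terreneuvian.
Position 4 in that ranking is Guadalupian, which lasted 13.5 Myr.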